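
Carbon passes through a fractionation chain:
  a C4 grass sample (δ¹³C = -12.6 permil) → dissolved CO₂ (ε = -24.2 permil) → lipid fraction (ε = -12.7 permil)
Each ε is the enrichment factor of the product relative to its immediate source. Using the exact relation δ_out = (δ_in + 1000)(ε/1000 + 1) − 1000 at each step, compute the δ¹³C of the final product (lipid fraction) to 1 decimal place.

-48.7 permil

step 1: δ = (-12.60 + 1000)·(-24.2/1000 + 1) − 1000 = -36.50 permil
step 2: δ = (-36.50 + 1000)·(-12.7/1000 + 1) − 1000 = -48.73 permil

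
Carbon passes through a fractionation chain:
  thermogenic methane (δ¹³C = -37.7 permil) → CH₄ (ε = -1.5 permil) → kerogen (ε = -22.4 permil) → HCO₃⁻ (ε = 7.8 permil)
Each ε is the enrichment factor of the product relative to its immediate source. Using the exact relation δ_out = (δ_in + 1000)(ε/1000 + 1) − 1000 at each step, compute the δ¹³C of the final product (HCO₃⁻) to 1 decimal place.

step 1: δ = (-37.70 + 1000)·(-1.5/1000 + 1) − 1000 = -39.14 permil
step 2: δ = (-39.14 + 1000)·(-22.4/1000 + 1) − 1000 = -60.67 permil
step 3: δ = (-60.67 + 1000)·(7.8/1000 + 1) − 1000 = -53.34 permil

-53.3 permil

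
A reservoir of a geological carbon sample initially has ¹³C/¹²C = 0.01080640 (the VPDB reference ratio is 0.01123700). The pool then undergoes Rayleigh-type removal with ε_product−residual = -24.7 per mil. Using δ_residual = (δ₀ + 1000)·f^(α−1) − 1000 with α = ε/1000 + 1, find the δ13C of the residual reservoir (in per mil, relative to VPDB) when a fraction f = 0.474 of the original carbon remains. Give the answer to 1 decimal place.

-20.4 per mil

δ₀ = (0.01080640/0.01123700 − 1)×1000 = (0.961680 − 1)×1000 = -38.320 per mil
α − 1 = ε/1000 = -0.0247
f^(α−1) = 0.474^(-0.0247) = 1.018611
δ_res = (-38.320 + 1000) × 1.018611 − 1000 = 979.578 − 1000 = -20.42 per mil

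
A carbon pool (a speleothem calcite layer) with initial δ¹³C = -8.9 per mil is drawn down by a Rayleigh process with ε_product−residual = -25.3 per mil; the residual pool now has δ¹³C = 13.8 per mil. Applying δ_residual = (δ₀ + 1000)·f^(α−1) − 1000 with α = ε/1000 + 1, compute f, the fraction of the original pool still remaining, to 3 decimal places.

α − 1 = ε/1000 = -0.0253
(δ_res + 1000)/(δ₀ + 1000) = (13.8 + 1000)/(-8.9 + 1000) = 1013.8/991.1 = 1.022904
f = 1.022904^(1/-0.0253) = exp(ln(1.022904)/-0.0253) = exp(0.02265/-0.0253)
f = exp(-0.8951) = 0.4086

0.409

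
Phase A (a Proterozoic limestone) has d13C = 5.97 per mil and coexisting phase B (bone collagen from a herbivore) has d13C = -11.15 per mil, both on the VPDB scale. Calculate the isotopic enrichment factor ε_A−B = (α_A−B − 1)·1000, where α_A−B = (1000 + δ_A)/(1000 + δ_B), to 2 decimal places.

α_A−B = (1000 + 5.97) / (1000 + -11.15) = 1005.97 / 988.85 = 1.017313
ε_A−B = (1.017313 − 1) × 1000 = 17.313 per mil
(The approximation ε ≈ δ_A − δ_B would give 17.12 per mil.)

17.31 per mil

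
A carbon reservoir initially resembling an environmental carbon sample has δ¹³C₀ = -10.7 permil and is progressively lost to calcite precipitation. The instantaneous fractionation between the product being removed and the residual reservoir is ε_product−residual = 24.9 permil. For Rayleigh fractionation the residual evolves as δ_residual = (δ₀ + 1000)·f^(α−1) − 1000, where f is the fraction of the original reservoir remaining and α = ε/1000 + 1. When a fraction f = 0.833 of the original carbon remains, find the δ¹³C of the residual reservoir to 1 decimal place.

Rayleigh residual: δ_res = (δ₀ + 1000)·f^(α−1) − 1000
α = ε/1000 + 1 = 1.02490, so α − 1 = 0.02490
f^(α−1) = 0.833^(0.02490) = 0.995461
δ_res = (-10.7 + 1000) × 0.995461 − 1000 = 984.809 − 1000 = -15.19 permil

-15.2 permil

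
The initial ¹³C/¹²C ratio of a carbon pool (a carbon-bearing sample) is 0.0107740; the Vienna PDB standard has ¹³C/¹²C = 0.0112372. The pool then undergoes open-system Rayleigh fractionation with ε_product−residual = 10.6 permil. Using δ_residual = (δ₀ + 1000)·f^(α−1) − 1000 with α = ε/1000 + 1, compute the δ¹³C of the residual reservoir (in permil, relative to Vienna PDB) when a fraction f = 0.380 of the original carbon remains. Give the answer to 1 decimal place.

-51.0 permil

δ₀ = (0.0107740/0.0112372 − 1)×1000 = (0.958780 − 1)×1000 = -41.220 permil
α − 1 = ε/1000 = 0.0106
f^(α−1) = 0.380^(0.0106) = 0.989796
δ_res = (-41.220 + 1000) × 0.989796 − 1000 = 948.996 − 1000 = -51.00 permil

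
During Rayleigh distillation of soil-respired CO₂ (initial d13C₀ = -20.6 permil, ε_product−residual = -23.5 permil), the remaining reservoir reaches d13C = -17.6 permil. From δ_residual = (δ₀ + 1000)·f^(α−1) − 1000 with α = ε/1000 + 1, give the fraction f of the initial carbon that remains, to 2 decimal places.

0.88

α − 1 = ε/1000 = -0.0235
(δ_res + 1000)/(δ₀ + 1000) = (-17.6 + 1000)/(-20.6 + 1000) = 982.4/979.4 = 1.003063
f = 1.003063^(1/-0.0235) = exp(ln(1.003063)/-0.0235) = exp(0.00306/-0.0235)
f = exp(-0.1301) = 0.8780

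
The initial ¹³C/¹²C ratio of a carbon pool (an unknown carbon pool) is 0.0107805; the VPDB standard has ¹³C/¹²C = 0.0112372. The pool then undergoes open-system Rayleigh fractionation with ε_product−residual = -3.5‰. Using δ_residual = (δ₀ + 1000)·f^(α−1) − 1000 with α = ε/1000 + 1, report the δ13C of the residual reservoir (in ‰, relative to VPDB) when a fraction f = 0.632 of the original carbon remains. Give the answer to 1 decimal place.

-39.1‰

δ₀ = (0.0107805/0.0112372 − 1)×1000 = (0.959358 − 1)×1000 = -40.642‰
α − 1 = ε/1000 = -0.0035
f^(α−1) = 0.632^(-0.0035) = 1.001607
δ_res = (-40.642 + 1000) × 1.001607 − 1000 = 960.900 − 1000 = -39.10‰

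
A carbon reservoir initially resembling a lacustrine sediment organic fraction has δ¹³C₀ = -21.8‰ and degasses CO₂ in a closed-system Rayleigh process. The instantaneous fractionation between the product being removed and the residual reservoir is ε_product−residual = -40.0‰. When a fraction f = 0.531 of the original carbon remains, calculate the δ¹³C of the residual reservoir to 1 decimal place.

Rayleigh residual: δ_res = (δ₀ + 1000)·f^(α−1) − 1000
α = ε/1000 + 1 = 0.96000, so α − 1 = -0.04000
f^(α−1) = 0.531^(-0.04000) = 1.025643
δ_res = (-21.8 + 1000) × 1.025643 − 1000 = 1003.284 − 1000 = 3.28‰

3.3‰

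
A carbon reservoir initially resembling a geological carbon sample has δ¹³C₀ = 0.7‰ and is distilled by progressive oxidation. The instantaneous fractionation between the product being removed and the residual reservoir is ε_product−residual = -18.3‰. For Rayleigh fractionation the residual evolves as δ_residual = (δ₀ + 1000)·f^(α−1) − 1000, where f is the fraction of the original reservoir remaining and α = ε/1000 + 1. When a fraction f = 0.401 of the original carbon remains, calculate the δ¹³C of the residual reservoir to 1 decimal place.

Rayleigh residual: δ_res = (δ₀ + 1000)·f^(α−1) − 1000
α = ε/1000 + 1 = 0.98170, so α − 1 = -0.01830
f^(α−1) = 0.401^(-0.01830) = 1.016863
δ_res = (0.7 + 1000) × 1.016863 − 1000 = 1017.575 − 1000 = 17.57‰

17.6‰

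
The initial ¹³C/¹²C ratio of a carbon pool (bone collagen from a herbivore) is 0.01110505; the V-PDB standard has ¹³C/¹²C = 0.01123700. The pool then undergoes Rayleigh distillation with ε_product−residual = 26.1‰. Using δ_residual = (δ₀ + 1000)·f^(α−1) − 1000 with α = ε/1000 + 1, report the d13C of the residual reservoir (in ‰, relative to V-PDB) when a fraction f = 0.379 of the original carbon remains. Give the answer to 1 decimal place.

δ₀ = (0.01110505/0.01123700 − 1)×1000 = (0.988258 − 1)×1000 = -11.742‰
α − 1 = ε/1000 = 0.0261
f^(α−1) = 0.379^(0.0261) = 0.974995
δ_res = (-11.742 + 1000) × 0.974995 − 1000 = 963.546 − 1000 = -36.45‰

-36.5‰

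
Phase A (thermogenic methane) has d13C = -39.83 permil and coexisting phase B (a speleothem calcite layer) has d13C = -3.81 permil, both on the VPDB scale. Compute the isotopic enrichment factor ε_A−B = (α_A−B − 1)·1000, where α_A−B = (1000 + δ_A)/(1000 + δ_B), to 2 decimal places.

α_A−B = (1000 + -39.83) / (1000 + -3.81) = 960.17 / 996.19 = 0.963842
ε_A−B = (0.963842 − 1) × 1000 = -36.158 permil
(The approximation ε ≈ δ_A − δ_B would give -36.02 permil.)

-36.16 permil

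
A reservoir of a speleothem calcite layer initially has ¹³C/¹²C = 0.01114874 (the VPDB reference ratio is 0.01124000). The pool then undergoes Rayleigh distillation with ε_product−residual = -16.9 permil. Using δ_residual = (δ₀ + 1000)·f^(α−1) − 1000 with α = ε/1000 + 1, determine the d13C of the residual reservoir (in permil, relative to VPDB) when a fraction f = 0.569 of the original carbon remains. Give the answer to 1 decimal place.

1.4 permil

δ₀ = (0.01114874/0.01124000 − 1)×1000 = (0.991881 − 1)×1000 = -8.119 permil
α − 1 = ε/1000 = -0.0169
f^(α−1) = 0.569^(-0.0169) = 1.009575
δ_res = (-8.119 + 1000) × 1.009575 − 1000 = 1001.378 − 1000 = 1.38 permil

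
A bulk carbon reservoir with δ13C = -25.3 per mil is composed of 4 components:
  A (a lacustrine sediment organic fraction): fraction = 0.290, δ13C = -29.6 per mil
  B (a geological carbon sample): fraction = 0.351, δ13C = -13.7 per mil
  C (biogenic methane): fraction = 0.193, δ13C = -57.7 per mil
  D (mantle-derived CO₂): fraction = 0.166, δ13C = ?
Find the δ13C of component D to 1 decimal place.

-4.6 per mil

Isotope mass balance: δ_bulk = Σ fᵢ·δᵢ.
-25.3 = 0.290×(-29.6) + 0.351×(-13.7) + 0.193×(-57.7) + 0.166×δ_D
0.166·δ_D = -25.3 − (-24.529) = -0.771
δ_D = -0.771 / 0.166 = -4.65 per mil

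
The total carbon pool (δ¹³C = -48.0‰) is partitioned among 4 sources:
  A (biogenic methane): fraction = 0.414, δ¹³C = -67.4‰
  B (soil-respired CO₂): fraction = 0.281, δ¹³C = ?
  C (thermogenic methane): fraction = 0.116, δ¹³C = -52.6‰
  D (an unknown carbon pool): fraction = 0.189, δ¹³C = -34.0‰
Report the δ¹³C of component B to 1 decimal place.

Isotope mass balance: δ_bulk = Σ fᵢ·δᵢ.
-48.0 = 0.414×(-67.4) + 0.281×δ_B + 0.116×(-52.6) + 0.189×(-34.0)
0.281·δ_B = -48.0 − (-40.431) = -7.569
δ_B = -7.569 / 0.281 = -26.94‰

-26.9‰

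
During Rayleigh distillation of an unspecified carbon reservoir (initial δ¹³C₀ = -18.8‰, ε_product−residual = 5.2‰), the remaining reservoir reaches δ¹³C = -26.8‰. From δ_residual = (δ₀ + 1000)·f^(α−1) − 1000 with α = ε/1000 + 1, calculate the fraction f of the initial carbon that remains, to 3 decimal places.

0.207

α − 1 = ε/1000 = 0.0052
(δ_res + 1000)/(δ₀ + 1000) = (-26.8 + 1000)/(-18.8 + 1000) = 973.2/981.2 = 0.991847
f = 0.991847^(1/0.0052) = exp(ln(0.991847)/0.0052) = exp(-0.00819/0.0052)
f = exp(-1.5744) = 0.2071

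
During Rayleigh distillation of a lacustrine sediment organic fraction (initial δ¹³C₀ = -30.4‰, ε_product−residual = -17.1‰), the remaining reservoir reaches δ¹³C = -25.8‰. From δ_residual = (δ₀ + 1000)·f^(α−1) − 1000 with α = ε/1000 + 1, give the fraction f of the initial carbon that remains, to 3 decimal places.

α − 1 = ε/1000 = -0.0171
(δ_res + 1000)/(δ₀ + 1000) = (-25.8 + 1000)/(-30.4 + 1000) = 974.2/969.6 = 1.004744
f = 1.004744^(1/-0.0171) = exp(ln(1.004744)/-0.0171) = exp(0.00473/-0.0171)
f = exp(-0.2768) = 0.7582

0.758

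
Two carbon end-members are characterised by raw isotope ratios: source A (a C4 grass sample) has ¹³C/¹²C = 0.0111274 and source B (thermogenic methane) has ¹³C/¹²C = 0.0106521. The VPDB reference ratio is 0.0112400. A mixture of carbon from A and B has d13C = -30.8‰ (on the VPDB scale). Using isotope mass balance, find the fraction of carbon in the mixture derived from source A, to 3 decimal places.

0.509

δ_A = (0.0111274/0.0112400 − 1)×1000 = (0.989982 − 1)×1000 = -10.018‰
δ_B = (0.0106521/0.0112400 − 1)×1000 = (0.947696 − 1)×1000 = -52.304‰
f_A = (δ_mix − δ_B)/(δ_A − δ_B) = (-30.8 − (-52.304))/(-10.018 − (-52.304))
f_A = 21.504 / 42.286 = 0.5085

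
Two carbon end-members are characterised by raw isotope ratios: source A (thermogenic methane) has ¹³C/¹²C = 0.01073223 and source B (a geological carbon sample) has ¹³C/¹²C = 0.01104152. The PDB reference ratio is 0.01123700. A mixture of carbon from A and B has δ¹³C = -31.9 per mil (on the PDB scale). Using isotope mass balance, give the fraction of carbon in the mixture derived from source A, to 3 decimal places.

δ_A = (0.01073223/0.01123700 − 1)×1000 = (0.955080 − 1)×1000 = -44.920 per mil
δ_B = (0.01104152/0.01123700 − 1)×1000 = (0.982604 − 1)×1000 = -17.396 per mil
f_A = (δ_mix − δ_B)/(δ_A − δ_B) = (-31.9 − (-17.396))/(-44.920 − (-17.396))
f_A = -14.504 / -27.524 = 0.5269

0.527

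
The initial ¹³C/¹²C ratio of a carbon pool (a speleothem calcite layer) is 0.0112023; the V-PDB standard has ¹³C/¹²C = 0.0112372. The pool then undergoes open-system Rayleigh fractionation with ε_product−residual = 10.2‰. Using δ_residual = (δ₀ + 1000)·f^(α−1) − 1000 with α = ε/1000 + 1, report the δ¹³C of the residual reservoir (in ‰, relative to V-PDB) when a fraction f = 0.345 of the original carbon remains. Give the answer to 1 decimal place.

-13.9‰

δ₀ = (0.0112023/0.0112372 − 1)×1000 = (0.996894 − 1)×1000 = -3.106‰
α − 1 = ε/1000 = 0.0102
f^(α−1) = 0.345^(0.0102) = 0.989204
δ_res = (-3.106 + 1000) × 0.989204 − 1000 = 986.132 − 1000 = -13.87‰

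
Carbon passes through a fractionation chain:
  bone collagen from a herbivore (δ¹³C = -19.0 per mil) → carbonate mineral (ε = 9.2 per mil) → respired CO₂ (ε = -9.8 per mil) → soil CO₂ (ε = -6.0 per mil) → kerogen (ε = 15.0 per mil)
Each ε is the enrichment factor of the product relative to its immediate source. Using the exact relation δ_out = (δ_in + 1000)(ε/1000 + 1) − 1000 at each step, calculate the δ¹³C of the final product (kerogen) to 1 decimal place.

-10.9 per mil

step 1: δ = (-19.00 + 1000)·(9.2/1000 + 1) − 1000 = -9.97 per mil
step 2: δ = (-9.97 + 1000)·(-9.8/1000 + 1) − 1000 = -19.68 per mil
step 3: δ = (-19.68 + 1000)·(-6.0/1000 + 1) − 1000 = -25.56 per mil
step 4: δ = (-25.56 + 1000)·(15.0/1000 + 1) − 1000 = -10.94 per mil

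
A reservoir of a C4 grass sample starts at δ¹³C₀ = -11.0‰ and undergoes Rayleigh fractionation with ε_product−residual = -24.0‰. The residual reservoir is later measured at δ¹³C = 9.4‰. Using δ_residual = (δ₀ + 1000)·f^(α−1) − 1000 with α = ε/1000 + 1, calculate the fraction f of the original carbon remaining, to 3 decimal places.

α − 1 = ε/1000 = -0.0240
(δ_res + 1000)/(δ₀ + 1000) = (9.4 + 1000)/(-11.0 + 1000) = 1009.4/989.0 = 1.020627
f = 1.020627^(1/-0.0240) = exp(ln(1.020627)/-0.0240) = exp(0.02042/-0.0240)
f = exp(-0.8507) = 0.4271

0.427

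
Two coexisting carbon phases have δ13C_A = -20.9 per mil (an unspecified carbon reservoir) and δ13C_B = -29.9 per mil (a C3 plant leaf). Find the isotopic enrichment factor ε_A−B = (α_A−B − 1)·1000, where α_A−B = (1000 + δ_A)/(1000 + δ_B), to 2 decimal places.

9.28 per mil

α_A−B = (1000 + -20.9) / (1000 + -29.9) = 979.1 / 970.1 = 1.009277
ε_A−B = (1.009277 − 1) × 1000 = 9.277 per mil
(The approximation ε ≈ δ_A − δ_B would give 9.0 per mil.)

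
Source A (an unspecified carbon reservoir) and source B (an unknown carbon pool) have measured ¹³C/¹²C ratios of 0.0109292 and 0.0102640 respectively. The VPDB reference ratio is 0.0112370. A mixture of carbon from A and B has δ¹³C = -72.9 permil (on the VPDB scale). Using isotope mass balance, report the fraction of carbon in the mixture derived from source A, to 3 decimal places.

δ_A = (0.0109292/0.0112370 − 1)×1000 = (0.972608 − 1)×1000 = -27.392 permil
δ_B = (0.0102640/0.0112370 − 1)×1000 = (0.913411 − 1)×1000 = -86.589 permil
f_A = (δ_mix − δ_B)/(δ_A − δ_B) = (-72.9 − (-86.589))/(-27.392 − (-86.589))
f_A = 13.689 / 59.197 = 0.2312

0.231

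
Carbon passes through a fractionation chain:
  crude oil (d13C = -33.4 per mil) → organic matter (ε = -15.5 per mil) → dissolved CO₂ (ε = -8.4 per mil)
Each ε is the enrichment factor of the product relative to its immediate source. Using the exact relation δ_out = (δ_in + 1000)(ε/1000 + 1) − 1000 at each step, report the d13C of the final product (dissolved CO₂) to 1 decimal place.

-56.4 per mil

step 1: δ = (-33.40 + 1000)·(-15.5/1000 + 1) − 1000 = -48.38 per mil
step 2: δ = (-48.38 + 1000)·(-8.4/1000 + 1) − 1000 = -56.38 per mil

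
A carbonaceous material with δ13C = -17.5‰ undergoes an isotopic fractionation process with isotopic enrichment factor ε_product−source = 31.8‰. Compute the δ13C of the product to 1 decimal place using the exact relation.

Exactly, δ_product = (δ_source + 1000)·(ε/1000 + 1) − 1000.
δ_product = (-17.5 + 1000) × (31.8/1000 + 1) − 1000
δ_product = 13.74‰

13.7‰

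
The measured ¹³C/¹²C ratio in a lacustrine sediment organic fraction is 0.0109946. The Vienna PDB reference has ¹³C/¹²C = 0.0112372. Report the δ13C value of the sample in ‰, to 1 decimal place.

-21.6‰

δ13C = (R_sample / R_standard − 1) × 1000
R_sample / R_standard = 0.0109946 / 0.0112372 = 0.978411
δ13C = (0.978411 − 1) × 1000 = -21.59‰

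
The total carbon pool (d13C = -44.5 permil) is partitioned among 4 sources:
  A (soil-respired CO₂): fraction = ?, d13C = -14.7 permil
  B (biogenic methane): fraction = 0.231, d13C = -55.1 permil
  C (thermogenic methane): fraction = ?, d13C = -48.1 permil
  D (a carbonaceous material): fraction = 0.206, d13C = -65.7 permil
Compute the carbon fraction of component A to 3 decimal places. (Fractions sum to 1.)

0.265

Let f_A and f_C be the unknown fractions; fractions sum to 1 so f_A + f_C = 0.563.
Mass balance: Σ fᵢ·δᵢ = δ_bulk ⇒ f_A·(-14.7) + f_C·(-48.1) = -44.5 − (-26.262) = -18.238
Substitute f_C = 0.563 − f_A:
f_A·(-14.7 − -48.1) = -18.238 − 0.563×(-48.1) = 8.843
f_A = 8.843 / 33.4 = 0.2647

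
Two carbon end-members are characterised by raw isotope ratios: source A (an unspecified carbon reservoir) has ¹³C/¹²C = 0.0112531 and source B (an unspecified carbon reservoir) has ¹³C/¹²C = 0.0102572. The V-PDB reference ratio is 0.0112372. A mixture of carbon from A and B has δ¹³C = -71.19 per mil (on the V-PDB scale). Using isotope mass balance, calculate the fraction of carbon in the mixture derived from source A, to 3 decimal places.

δ_A = (0.0112531/0.0112372 − 1)×1000 = (1.001415 − 1)×1000 = 1.415 per mil
δ_B = (0.0102572/0.0112372 − 1)×1000 = (0.912790 − 1)×1000 = -87.210 per mil
f_A = (δ_mix − δ_B)/(δ_A − δ_B) = (-71.19 − (-87.210))/(1.415 − (-87.210))
f_A = 16.020 / 88.625 = 0.1808

0.181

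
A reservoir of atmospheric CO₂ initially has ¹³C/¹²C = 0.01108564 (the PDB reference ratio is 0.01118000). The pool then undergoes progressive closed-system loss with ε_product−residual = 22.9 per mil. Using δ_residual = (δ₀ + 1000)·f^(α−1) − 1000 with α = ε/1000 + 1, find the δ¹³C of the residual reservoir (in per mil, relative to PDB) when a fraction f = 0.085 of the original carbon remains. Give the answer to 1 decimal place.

-62.9 per mil

δ₀ = (0.01108564/0.01118000 − 1)×1000 = (0.991560 − 1)×1000 = -8.440 per mil
α − 1 = ε/1000 = 0.0229
f^(α−1) = 0.085^(0.0229) = 0.945113
δ_res = (-8.440 + 1000) × 0.945113 − 1000 = 937.136 − 1000 = -62.86 per mil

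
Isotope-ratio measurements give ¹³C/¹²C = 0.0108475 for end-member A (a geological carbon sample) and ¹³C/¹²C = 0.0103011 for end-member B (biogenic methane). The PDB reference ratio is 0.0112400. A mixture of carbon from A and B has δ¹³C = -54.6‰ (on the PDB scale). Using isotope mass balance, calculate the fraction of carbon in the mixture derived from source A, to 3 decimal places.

δ_A = (0.0108475/0.0112400 − 1)×1000 = (0.965080 − 1)×1000 = -34.920‰
δ_B = (0.0103011/0.0112400 − 1)×1000 = (0.916468 − 1)×1000 = -83.532‰
f_A = (δ_mix − δ_B)/(δ_A − δ_B) = (-54.6 − (-83.532))/(-34.920 − (-83.532))
f_A = 28.932 / 48.612 = 0.5952

0.595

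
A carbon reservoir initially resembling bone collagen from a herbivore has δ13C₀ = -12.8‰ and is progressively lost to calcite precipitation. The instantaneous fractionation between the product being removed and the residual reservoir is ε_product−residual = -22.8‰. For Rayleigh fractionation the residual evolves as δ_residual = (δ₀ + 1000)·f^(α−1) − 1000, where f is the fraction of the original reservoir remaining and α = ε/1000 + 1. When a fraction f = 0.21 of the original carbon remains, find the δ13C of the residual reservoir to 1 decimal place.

Rayleigh residual: δ_res = (δ₀ + 1000)·f^(α−1) − 1000
α = ε/1000 + 1 = 0.97720, so α − 1 = -0.02280
f^(α−1) = 0.21^(-0.02280) = 1.036223
δ_res = (-12.8 + 1000) × 1.036223 − 1000 = 1022.960 − 1000 = 22.96‰

23.0‰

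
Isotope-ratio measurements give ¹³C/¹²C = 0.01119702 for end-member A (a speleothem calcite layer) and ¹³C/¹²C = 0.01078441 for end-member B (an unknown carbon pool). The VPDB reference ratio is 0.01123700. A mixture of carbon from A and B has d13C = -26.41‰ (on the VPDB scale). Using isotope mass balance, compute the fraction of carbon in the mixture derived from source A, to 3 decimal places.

0.378

δ_A = (0.01119702/0.01123700 − 1)×1000 = (0.996442 − 1)×1000 = -3.558‰
δ_B = (0.01078441/0.01123700 − 1)×1000 = (0.959723 − 1)×1000 = -40.277‰
f_A = (δ_mix − δ_B)/(δ_A − δ_B) = (-26.41 − (-40.277))/(-3.558 − (-40.277))
f_A = 13.867 / 36.719 = 0.3776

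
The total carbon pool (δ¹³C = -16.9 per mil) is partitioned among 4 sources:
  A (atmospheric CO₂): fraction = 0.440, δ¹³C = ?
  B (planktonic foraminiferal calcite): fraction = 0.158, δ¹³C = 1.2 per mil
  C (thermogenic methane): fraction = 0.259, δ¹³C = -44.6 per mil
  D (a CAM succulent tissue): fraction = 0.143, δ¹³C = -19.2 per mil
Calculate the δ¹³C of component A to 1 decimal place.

Isotope mass balance: δ_bulk = Σ fᵢ·δᵢ.
-16.9 = 0.440×δ_A + 0.158×(1.2) + 0.259×(-44.6) + 0.143×(-19.2)
0.440·δ_A = -16.9 − (-14.107) = -2.793
δ_A = -2.793 / 0.440 = -6.35 per mil

-6.3 per mil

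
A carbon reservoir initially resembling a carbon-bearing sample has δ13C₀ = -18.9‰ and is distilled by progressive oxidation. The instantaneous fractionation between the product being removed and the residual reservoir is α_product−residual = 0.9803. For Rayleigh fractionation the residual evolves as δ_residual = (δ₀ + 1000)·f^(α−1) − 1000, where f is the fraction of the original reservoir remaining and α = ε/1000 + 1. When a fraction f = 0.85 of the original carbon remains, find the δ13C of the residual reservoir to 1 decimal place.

Rayleigh residual: δ_res = (δ₀ + 1000)·f^(α−1) − 1000
α − 1 = -0.01970
f^(α−1) = 0.85^(-0.01970) = 1.003207
δ_res = (-18.9 + 1000) × 1.003207 − 1000 = 984.246 − 1000 = -15.75‰

-15.8‰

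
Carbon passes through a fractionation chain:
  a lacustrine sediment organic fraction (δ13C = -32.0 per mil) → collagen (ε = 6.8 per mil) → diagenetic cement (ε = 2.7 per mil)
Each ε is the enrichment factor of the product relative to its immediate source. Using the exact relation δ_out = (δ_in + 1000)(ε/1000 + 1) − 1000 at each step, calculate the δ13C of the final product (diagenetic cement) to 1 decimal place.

step 1: δ = (-32.00 + 1000)·(6.8/1000 + 1) − 1000 = -25.42 per mil
step 2: δ = (-25.42 + 1000)·(2.7/1000 + 1) − 1000 = -22.79 per mil

-22.8 per mil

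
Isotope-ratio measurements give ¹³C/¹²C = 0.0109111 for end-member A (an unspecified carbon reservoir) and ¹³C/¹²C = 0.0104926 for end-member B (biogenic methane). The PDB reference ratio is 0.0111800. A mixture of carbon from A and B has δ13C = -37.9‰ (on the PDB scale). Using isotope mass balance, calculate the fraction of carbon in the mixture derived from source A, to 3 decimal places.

0.630

δ_A = (0.0109111/0.0111800 − 1)×1000 = (0.975948 − 1)×1000 = -24.052‰
δ_B = (0.0104926/0.0111800 − 1)×1000 = (0.938515 − 1)×1000 = -61.485‰
f_A = (δ_mix − δ_B)/(δ_A − δ_B) = (-37.9 − (-61.485))/(-24.052 − (-61.485))
f_A = 23.585 / 37.433 = 0.6301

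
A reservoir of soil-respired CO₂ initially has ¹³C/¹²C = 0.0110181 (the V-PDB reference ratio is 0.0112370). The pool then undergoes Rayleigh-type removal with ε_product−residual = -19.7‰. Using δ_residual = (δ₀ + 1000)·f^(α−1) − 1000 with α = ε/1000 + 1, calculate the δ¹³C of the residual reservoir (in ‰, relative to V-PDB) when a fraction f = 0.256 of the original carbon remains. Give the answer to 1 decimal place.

7.2‰

δ₀ = (0.0110181/0.0112370 − 1)×1000 = (0.980520 − 1)×1000 = -19.480‰
α − 1 = ε/1000 = -0.0197
f^(α−1) = 0.256^(-0.0197) = 1.027206
δ_res = (-19.480 + 1000) × 1.027206 − 1000 = 1007.196 − 1000 = 7.20‰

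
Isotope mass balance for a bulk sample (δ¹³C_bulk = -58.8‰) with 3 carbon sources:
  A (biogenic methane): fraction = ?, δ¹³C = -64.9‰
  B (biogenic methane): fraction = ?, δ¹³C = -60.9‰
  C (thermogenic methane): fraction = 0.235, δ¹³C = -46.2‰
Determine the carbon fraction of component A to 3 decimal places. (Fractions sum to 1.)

0.339

Let f_A and f_B be the unknown fractions; fractions sum to 1 so f_A + f_B = 0.765.
Mass balance: Σ fᵢ·δᵢ = δ_bulk ⇒ f_A·(-64.9) + f_B·(-60.9) = -58.8 − (-10.857) = -47.943
Substitute f_B = 0.765 − f_A:
f_A·(-64.9 − -60.9) = -47.943 − 0.765×(-60.9) = -1.355
f_A = -1.355 / -4.0 = 0.3386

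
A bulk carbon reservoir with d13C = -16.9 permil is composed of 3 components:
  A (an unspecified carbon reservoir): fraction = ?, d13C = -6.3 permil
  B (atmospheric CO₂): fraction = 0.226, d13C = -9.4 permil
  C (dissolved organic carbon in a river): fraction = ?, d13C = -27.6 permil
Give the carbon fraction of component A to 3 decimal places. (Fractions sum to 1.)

Let f_A and f_C be the unknown fractions; fractions sum to 1 so f_A + f_C = 0.774.
Mass balance: Σ fᵢ·δᵢ = δ_bulk ⇒ f_A·(-6.3) + f_C·(-27.6) = -16.9 − (-2.124) = -14.776
Substitute f_C = 0.774 − f_A:
f_A·(-6.3 − -27.6) = -14.776 − 0.774×(-27.6) = 6.587
f_A = 6.587 / 21.3 = 0.3092

0.309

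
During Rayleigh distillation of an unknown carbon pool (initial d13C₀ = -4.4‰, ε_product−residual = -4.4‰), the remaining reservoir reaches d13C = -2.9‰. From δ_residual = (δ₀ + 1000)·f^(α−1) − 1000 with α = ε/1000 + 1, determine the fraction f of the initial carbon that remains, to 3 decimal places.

0.710

α − 1 = ε/1000 = -0.0044
(δ_res + 1000)/(δ₀ + 1000) = (-2.9 + 1000)/(-4.4 + 1000) = 997.1/995.6 = 1.001507
f = 1.001507^(1/-0.0044) = exp(ln(1.001507)/-0.0044) = exp(0.00151/-0.0044)
f = exp(-0.3422) = 0.7102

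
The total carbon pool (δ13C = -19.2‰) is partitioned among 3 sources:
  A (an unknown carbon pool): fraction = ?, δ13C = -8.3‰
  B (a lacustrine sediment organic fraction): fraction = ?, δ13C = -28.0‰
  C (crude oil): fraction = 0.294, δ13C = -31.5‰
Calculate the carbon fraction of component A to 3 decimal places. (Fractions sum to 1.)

0.499

Let f_A and f_B be the unknown fractions; fractions sum to 1 so f_A + f_B = 0.706.
Mass balance: Σ fᵢ·δᵢ = δ_bulk ⇒ f_A·(-8.3) + f_B·(-28.0) = -19.2 − (-9.261) = -9.939
Substitute f_B = 0.706 − f_A:
f_A·(-8.3 − -28.0) = -9.939 − 0.706×(-28.0) = 9.829
f_A = 9.829 / 19.7 = 0.4989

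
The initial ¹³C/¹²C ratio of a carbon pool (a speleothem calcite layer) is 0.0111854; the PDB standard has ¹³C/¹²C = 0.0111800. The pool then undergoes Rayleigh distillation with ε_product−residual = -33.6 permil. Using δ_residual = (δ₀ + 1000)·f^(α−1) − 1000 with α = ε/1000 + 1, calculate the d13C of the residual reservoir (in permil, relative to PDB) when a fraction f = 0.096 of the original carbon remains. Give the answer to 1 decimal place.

δ₀ = (0.0111854/0.0111800 − 1)×1000 = (1.000483 − 1)×1000 = 0.483 permil
α − 1 = ε/1000 = -0.0336
f^(α−1) = 0.096^(-0.0336) = 1.081921
δ_res = (0.483 + 1000) × 1.081921 − 1000 = 1082.444 − 1000 = 82.44 permil

82.4 permil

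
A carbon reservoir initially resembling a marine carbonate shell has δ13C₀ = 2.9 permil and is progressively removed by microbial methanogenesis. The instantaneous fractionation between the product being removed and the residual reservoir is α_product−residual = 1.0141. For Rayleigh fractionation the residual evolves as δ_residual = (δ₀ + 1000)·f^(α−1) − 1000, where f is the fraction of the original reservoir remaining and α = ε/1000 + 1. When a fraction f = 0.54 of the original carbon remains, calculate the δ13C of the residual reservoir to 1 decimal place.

Rayleigh residual: δ_res = (δ₀ + 1000)·f^(α−1) − 1000
α − 1 = 0.01410
f^(α−1) = 0.54^(0.01410) = 0.991349
δ_res = (2.9 + 1000) × 0.991349 − 1000 = 994.224 − 1000 = -5.78 permil

-5.8 permil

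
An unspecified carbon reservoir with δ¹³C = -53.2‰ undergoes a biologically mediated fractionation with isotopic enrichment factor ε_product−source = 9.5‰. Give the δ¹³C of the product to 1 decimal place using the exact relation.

To first order, δ_product ≈ δ_source + ε = -43.7‰.
Exactly, δ_product = (δ_source + 1000)·(ε/1000 + 1) − 1000.
δ_product = (-53.2 + 1000) × (9.5/1000 + 1) − 1000
δ_product = -44.21‰

-44.2‰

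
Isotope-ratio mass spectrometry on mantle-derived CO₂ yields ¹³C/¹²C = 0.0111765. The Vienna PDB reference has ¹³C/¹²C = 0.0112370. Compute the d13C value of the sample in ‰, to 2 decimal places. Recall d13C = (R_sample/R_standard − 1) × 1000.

d13C = (R_sample / R_standard − 1) × 1000
R_sample / R_standard = 0.0111765 / 0.0112370 = 0.994616
d13C = (0.994616 − 1) × 1000 = -5.384‰

-5.38‰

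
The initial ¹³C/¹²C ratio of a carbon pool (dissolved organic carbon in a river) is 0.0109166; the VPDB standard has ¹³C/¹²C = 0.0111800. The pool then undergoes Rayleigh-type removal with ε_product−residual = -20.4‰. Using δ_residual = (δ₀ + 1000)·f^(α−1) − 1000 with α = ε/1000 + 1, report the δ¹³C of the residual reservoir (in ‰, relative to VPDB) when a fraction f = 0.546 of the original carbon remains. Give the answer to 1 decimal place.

δ₀ = (0.0109166/0.0111800 − 1)×1000 = (0.976440 − 1)×1000 = -23.560‰
α − 1 = ε/1000 = -0.0204
f^(α−1) = 0.546^(-0.0204) = 1.012421
δ_res = (-23.560 + 1000) × 1.012421 − 1000 = 988.569 − 1000 = -11.43‰

-11.4‰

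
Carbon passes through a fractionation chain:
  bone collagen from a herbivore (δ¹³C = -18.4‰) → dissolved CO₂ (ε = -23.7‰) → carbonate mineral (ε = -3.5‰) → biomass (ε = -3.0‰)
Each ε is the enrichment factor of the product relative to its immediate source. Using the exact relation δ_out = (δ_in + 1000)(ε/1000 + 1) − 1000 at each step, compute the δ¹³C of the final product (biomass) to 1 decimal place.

step 1: δ = (-18.40 + 1000)·(-23.7/1000 + 1) − 1000 = -41.66‰
step 2: δ = (-41.66 + 1000)·(-3.5/1000 + 1) − 1000 = -45.02‰
step 3: δ = (-45.02 + 1000)·(-3.0/1000 + 1) − 1000 = -47.88‰

-47.9‰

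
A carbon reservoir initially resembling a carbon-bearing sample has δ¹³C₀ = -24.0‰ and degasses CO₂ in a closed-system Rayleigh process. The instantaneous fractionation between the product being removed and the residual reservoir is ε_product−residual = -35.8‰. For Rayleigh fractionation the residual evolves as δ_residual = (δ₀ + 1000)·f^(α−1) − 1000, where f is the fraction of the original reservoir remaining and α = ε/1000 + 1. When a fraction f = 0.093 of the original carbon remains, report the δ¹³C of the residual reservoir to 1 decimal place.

62.6‰

Rayleigh residual: δ_res = (δ₀ + 1000)·f^(α−1) − 1000
α = ε/1000 + 1 = 0.96420, so α − 1 = -0.03580
f^(α−1) = 0.093^(-0.03580) = 1.088750
δ_res = (-24.0 + 1000) × 1.088750 − 1000 = 1062.620 − 1000 = 62.62‰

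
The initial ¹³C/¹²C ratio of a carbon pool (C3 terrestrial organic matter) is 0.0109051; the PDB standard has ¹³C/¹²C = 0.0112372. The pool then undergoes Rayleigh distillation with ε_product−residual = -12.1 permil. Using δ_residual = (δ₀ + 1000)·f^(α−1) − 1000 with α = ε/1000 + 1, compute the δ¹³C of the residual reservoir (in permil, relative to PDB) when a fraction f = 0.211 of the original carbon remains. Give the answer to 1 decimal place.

-11.1 permil

δ₀ = (0.0109051/0.0112372 − 1)×1000 = (0.970446 − 1)×1000 = -29.554 permil
α − 1 = ε/1000 = -0.0121
f^(α−1) = 0.211^(-0.0121) = 1.019005
δ_res = (-29.554 + 1000) × 1.019005 − 1000 = 988.889 − 1000 = -11.11 permil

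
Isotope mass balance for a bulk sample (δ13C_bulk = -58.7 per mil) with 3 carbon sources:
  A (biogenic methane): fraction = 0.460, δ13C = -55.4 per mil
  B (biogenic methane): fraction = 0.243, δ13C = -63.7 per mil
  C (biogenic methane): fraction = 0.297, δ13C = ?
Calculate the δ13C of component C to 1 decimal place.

Isotope mass balance: δ_bulk = Σ fᵢ·δᵢ.
-58.7 = 0.460×(-55.4) + 0.243×(-63.7) + 0.297×δ_C
0.297·δ_C = -58.7 − (-40.963) = -17.737
δ_C = -17.737 / 0.297 = -59.72 per mil

-59.7 per mil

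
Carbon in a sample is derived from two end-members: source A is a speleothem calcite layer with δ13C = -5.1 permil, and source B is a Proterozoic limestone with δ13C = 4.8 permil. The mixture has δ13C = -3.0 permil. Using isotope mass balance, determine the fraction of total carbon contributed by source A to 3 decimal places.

δ_mix = f_A·δ_A + (1 − f_A)·δ_B  ⇒  f_A = (δ_mix − δ_B)/(δ_A − δ_B)
f_A = (-3.0 − (4.8)) / (-5.1 − (4.8))
f_A = -7.8 / -9.9 = 0.7879

0.788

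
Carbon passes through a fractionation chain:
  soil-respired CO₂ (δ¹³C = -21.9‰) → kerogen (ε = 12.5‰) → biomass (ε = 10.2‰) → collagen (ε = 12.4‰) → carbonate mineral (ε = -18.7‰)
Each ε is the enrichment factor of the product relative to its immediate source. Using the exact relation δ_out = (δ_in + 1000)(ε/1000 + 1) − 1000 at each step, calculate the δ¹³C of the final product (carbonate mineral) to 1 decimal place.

step 1: δ = (-21.90 + 1000)·(12.5/1000 + 1) − 1000 = -9.67‰
step 2: δ = (-9.67 + 1000)·(10.2/1000 + 1) − 1000 = 0.43‰
step 3: δ = (0.43 + 1000)·(12.4/1000 + 1) − 1000 = 12.83‰
step 4: δ = (12.83 + 1000)·(-18.7/1000 + 1) − 1000 = -6.11‰

-6.1‰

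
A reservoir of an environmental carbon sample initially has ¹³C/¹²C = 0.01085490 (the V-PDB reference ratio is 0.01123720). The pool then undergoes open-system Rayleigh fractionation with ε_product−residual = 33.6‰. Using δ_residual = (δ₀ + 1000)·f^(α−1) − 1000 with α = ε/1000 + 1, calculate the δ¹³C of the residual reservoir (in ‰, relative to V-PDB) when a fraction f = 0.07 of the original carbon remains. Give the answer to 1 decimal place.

-116.6‰

δ₀ = (0.01085490/0.01123720 − 1)×1000 = (0.965979 − 1)×1000 = -34.021‰
α − 1 = ε/1000 = 0.0336
f^(α−1) = 0.07^(0.0336) = 0.914524
δ_res = (-34.021 + 1000) × 0.914524 − 1000 = 883.411 − 1000 = -116.59‰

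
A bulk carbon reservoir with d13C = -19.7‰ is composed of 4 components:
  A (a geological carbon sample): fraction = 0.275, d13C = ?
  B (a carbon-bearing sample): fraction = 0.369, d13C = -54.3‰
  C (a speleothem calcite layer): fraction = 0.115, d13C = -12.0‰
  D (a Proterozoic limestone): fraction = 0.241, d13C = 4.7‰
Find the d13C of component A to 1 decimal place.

Isotope mass balance: δ_bulk = Σ fᵢ·δᵢ.
-19.7 = 0.275×δ_A + 0.369×(-54.3) + 0.115×(-12.0) + 0.241×(4.7)
0.275·δ_A = -19.7 − (-20.284) = 0.584
δ_A = 0.584 / 0.275 = 2.12‰

2.1‰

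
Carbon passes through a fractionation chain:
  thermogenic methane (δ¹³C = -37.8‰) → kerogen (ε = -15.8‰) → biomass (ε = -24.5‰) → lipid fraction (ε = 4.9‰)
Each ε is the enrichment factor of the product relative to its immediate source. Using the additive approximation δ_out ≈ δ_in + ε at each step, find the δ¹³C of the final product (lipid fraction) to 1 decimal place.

step 1: δ ≈ -37.8 + (-15.8) = -53.6‰
step 2: δ ≈ -53.6 + (-24.5) = -78.1‰
step 3: δ ≈ -78.1 + (4.9) = -73.2‰

-73.2‰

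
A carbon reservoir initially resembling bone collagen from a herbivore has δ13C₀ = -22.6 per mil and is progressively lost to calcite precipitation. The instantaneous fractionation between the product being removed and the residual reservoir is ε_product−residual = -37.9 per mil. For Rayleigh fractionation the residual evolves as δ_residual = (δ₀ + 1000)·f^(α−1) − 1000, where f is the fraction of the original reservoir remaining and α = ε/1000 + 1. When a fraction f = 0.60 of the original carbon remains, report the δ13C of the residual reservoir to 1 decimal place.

Rayleigh residual: δ_res = (δ₀ + 1000)·f^(α−1) − 1000
α = ε/1000 + 1 = 0.96210, so α − 1 = -0.03790
f^(α−1) = 0.60^(-0.03790) = 1.019549
δ_res = (-22.6 + 1000) × 1.019549 − 1000 = 996.507 − 1000 = -3.49 per mil

-3.5 per mil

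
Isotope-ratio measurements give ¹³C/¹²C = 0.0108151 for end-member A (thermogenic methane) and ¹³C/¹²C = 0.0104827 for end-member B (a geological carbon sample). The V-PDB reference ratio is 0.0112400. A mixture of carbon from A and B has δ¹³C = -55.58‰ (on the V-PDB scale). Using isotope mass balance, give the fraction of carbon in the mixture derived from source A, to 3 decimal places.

0.399

δ_A = (0.0108151/0.0112400 − 1)×1000 = (0.962198 − 1)×1000 = -37.802‰
δ_B = (0.0104827/0.0112400 − 1)×1000 = (0.932625 − 1)×1000 = -67.375‰
f_A = (δ_mix − δ_B)/(δ_A − δ_B) = (-55.58 − (-67.375))/(-37.802 − (-67.375))
f_A = 11.795 / 29.573 = 0.3989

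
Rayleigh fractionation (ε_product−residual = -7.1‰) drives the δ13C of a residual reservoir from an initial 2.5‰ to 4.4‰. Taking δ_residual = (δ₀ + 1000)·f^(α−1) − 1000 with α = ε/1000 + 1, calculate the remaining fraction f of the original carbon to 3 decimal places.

α − 1 = ε/1000 = -0.0071
(δ_res + 1000)/(δ₀ + 1000) = (4.4 + 1000)/(2.5 + 1000) = 1004.4/1002.5 = 1.001895
f = 1.001895^(1/-0.0071) = exp(ln(1.001895)/-0.0071) = exp(0.00189/-0.0071)
f = exp(-0.2667) = 0.7659

0.766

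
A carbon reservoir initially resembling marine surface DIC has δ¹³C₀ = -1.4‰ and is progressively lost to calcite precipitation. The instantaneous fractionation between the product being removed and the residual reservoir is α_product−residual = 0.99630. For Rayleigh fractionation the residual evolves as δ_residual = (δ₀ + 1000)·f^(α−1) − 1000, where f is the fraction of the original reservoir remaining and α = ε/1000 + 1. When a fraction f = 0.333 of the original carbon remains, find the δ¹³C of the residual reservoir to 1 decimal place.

2.7‰

Rayleigh residual: δ_res = (δ₀ + 1000)·f^(α−1) − 1000
α − 1 = -0.00370
f^(α−1) = 0.333^(-0.00370) = 1.004077
δ_res = (-1.4 + 1000) × 1.004077 − 1000 = 1002.671 − 1000 = 2.67‰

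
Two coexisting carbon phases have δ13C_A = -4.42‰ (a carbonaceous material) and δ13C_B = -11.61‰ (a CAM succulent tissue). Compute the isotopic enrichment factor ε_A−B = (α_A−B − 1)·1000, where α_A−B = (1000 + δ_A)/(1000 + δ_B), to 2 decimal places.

7.27‰

α_A−B = (1000 + -4.42) / (1000 + -11.61) = 995.58 / 988.39 = 1.007274
ε_A−B = (1.007274 − 1) × 1000 = 7.274‰
(The approximation ε ≈ δ_A − δ_B would give 7.19‰.)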